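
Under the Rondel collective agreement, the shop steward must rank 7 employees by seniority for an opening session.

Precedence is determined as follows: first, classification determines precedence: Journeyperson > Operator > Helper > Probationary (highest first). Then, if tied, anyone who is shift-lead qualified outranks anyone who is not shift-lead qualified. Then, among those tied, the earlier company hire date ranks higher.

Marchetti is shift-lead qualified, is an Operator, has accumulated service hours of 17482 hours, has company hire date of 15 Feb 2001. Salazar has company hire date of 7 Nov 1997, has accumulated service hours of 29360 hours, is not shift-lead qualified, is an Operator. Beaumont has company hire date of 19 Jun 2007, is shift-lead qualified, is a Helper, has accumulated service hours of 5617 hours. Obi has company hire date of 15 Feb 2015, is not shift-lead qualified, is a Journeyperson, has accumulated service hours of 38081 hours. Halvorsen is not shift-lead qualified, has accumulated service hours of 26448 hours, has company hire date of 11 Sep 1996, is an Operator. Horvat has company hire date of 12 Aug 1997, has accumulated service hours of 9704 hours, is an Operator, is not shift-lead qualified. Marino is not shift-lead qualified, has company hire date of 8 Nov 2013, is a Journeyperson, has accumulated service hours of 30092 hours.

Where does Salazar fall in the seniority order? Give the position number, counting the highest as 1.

By classification: Marino and Obi (Journeyperson); then Marchetti, Halvorsen, Horvat and Salazar (Operator); then Beaumont (Helper).
Marino and Obi are each not shift-lead qualified, so the next rule applies.
Among Marino and Obi, by company hire date (earlier first): Marino (8 Nov 2013) before Obi (15 Feb 2015).
Among Marchetti, Halvorsen, Horvat and Salazar, shift-lead qualified before not shift-lead qualified: Marchetti (shift-lead qualified) before Halvorsen, Horvat and Salazar (not shift-lead qualified).
Among Halvorsen, Horvat and Salazar, by company hire date (earlier first): Halvorsen (11 Sep 1996) before Horvat (12 Aug 1997) before Salazar (7 Nov 1997).
Order: Marino, Obi, Marchetti, Halvorsen, Horvat, Salazar, Beaumont. So position 6.

6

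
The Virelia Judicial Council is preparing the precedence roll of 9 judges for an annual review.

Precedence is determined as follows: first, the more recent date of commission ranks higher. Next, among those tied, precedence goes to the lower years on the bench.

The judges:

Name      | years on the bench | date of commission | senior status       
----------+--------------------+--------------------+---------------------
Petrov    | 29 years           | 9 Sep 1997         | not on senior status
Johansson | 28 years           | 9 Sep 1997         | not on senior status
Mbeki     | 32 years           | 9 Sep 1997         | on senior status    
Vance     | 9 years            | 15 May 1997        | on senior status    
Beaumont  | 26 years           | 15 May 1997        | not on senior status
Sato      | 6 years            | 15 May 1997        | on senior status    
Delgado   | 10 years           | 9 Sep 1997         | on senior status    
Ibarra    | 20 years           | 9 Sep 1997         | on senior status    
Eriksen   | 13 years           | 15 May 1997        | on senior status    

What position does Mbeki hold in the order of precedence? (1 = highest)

By date of commission (later first): Delgado, Ibarra, Johansson, Petrov and Mbeki (each 9 Sep 1997); then Sato, Vance, Eriksen and Beaumont (each 15 May 1997).
Among Delgado, Ibarra, Johansson, Petrov and Mbeki, by years on the bench (lower first): Delgado (10 years) before Ibarra (20 years) before Johansson (28 years) before Petrov (29 years) before Mbeki (32 years).
Among Sato, Vance, Eriksen and Beaumont, by years on the bench (lower first): Sato (6 years) before Vance (9 years) before Eriksen (13 years) before Beaumont (26 years).
Order: Delgado, Ibarra, Johansson, Petrov, Mbeki, Sato, Vance, Eriksen, Beaumont. So position 5.

5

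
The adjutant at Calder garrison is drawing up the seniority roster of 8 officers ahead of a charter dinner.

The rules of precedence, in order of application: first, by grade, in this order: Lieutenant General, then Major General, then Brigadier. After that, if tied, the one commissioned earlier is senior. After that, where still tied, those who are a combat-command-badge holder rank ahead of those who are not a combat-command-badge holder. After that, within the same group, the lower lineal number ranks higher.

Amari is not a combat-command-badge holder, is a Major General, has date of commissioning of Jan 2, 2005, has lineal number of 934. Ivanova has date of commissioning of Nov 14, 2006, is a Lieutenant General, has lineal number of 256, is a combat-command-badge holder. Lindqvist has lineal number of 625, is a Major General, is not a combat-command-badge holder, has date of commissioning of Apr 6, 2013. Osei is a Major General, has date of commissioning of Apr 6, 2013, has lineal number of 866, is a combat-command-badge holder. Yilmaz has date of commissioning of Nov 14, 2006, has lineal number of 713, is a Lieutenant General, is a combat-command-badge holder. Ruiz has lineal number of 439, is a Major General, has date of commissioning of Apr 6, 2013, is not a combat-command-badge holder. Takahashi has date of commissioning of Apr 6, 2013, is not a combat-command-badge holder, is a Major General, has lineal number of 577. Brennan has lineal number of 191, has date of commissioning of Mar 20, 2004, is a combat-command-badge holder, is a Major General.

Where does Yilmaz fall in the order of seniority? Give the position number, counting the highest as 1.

By grade: Ivanova and Yilmaz (Lieutenant General); then Brennan, Amari, Osei, Ruiz, Takahashi and Lindqvist (Major General).
Ivanova and Yilmaz both have date of commissioning Nov 14, 2006, so the next rule applies.
Ivanova and Yilmaz are each a combat-command-badge holder, so the next rule applies.
Among Ivanova and Yilmaz, by lineal number (lower first): Ivanova (256) before Yilmaz (713).
Among Brennan, Amari, Osei, Ruiz, Takahashi and Lindqvist, by date of commissioning (earlier first): Brennan (Mar 20, 2004) before Amari (Jan 2, 2005) before Osei, Ruiz, Takahashi and Lindqvist (Apr 6, 2013).
Among Osei, Ruiz, Takahashi and Lindqvist, a combat-command-badge holder before not a combat-command-badge holder: Osei (a combat-command-badge holder) before Ruiz, Takahashi and Lindqvist (not a combat-command-badge holder).
Among Ruiz, Takahashi and Lindqvist, by lineal number (lower first): Ruiz (439) before Takahashi (577) before Lindqvist (625).
Order: Ivanova, Yilmaz, Brennan, Amari, Osei, Ruiz, Takahashi, Lindqvist. So position 2.

2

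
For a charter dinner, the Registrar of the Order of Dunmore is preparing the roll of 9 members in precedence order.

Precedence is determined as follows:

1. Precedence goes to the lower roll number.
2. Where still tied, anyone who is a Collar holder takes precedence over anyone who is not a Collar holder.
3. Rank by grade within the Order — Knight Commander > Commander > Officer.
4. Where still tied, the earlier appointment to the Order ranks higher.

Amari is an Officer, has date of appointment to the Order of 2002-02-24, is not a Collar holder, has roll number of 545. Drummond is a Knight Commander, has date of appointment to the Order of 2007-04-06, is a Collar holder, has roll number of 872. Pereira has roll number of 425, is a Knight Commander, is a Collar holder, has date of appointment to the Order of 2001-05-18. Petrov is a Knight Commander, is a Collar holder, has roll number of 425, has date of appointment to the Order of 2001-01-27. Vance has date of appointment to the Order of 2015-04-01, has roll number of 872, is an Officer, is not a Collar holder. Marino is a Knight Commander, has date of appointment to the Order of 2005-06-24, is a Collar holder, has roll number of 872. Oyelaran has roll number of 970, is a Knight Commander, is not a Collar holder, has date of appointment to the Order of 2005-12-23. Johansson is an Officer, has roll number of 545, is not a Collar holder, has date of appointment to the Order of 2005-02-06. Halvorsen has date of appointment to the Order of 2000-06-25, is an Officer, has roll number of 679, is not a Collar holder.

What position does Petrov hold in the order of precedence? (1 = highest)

By roll number (lower first): Petrov and Pereira (both 425); then Amari and Johansson (both 545); then Halvorsen (679); then Marino, Drummond and Vance (each 872); then Oyelaran (970).
Petrov and Pereira are each a Collar holder, so the next rule applies.
Petrov and Pereira are each Knight Commander, so the next rule applies.
Among Petrov and Pereira, by date of appointment to the Order (earlier first): Petrov (2001-01-27) before Pereira (2001-05-18).
Amari and Johansson are each not a Collar holder, so the next rule applies.
Amari and Johansson are each Officer, so the next rule applies.
Among Amari and Johansson, by date of appointment to the Order (earlier first): Amari (2002-02-24) before Johansson (2005-02-06).
Among Marino, Drummond and Vance, a Collar holder before not a Collar holder: Marino and Drummond (a Collar holder) before Vance (not a Collar holder).
Marino and Drummond are each Knight Commander, so the next rule applies.
Among Marino and Drummond, by date of appointment to the Order (earlier first): Marino (2005-06-24) before Drummond (2007-04-06).
Order: Petrov, Pereira, Amari, Johansson, Halvorsen, Marino, Drummond, Vance, Oyelaran. So position 1.

1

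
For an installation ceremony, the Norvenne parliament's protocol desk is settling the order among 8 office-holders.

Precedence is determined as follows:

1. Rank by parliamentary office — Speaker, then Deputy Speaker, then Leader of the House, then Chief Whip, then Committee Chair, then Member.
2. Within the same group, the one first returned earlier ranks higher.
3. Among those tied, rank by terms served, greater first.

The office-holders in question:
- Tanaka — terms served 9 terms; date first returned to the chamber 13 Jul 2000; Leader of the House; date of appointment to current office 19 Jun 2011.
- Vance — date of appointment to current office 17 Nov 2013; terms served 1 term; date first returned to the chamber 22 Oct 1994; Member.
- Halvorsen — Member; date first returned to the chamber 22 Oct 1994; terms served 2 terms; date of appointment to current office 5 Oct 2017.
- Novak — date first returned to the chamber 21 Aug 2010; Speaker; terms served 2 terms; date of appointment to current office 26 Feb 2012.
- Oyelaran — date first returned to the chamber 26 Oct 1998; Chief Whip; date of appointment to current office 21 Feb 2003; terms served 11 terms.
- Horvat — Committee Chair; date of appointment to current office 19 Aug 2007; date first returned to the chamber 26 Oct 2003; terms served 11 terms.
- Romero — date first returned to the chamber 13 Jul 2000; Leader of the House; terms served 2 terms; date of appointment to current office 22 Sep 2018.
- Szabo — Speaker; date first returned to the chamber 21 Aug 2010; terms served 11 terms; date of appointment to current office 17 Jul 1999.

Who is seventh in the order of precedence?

Halvorsen

By parliamentary office: Szabo and Novak (Speaker); then Tanaka and Romero (Leader of the House); then Oyelaran (Chief Whip); then Horvat (Committee Chair); then Halvorsen and Vance (Member).
Szabo and Novak both have date first returned to the chamber 21 Aug 2010, so the next rule applies.
Among Szabo and Novak, by terms served (higher first): Szabo (11 terms) before Novak (2 terms).
Tanaka and Romero both have date first returned to the chamber 13 Jul 2000, so the next rule applies.
Among Tanaka and Romero, by terms served (higher first): Tanaka (9 terms) before Romero (2 terms).
Halvorsen and Vance both have date first returned to the chamber 22 Oct 1994, so the next rule applies.
Among Halvorsen and Vance, by terms served (higher first): Halvorsen (2 terms) before Vance (1 term).
Order: Szabo, Novak, Tanaka, Romero, Oyelaran, Horvat, Halvorsen, Vance.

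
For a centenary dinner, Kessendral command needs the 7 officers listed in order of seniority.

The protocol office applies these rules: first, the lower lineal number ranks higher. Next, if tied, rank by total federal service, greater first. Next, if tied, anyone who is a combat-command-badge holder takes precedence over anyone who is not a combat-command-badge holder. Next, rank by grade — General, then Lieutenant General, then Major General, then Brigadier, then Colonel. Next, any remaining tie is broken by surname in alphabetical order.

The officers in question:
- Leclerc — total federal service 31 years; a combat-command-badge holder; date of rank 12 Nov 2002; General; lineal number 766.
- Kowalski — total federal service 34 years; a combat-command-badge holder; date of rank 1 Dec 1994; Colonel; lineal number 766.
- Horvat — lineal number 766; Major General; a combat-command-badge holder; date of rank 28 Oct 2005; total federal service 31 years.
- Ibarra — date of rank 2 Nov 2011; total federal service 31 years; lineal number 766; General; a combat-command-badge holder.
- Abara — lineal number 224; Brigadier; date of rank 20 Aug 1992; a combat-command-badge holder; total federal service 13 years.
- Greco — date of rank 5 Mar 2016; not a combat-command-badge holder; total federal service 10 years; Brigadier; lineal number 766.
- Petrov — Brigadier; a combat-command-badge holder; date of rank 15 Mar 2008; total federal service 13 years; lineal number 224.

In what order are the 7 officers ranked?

By lineal number (lower first): Abara and Petrov (both 224); then Kowalski, Ibarra, Leclerc, Horvat and Greco (each 766).
Abara and Petrov both have total federal service 13 years, so the next rule applies.
Abara and Petrov are each a combat-command-badge holder, so the next rule applies.
Abara and Petrov are each Brigadier, so the next rule applies.
Among Abara and Petrov, alphabetically by surname: Abara before Petrov.
Among Kowalski, Ibarra, Leclerc, Horvat and Greco, by total federal service (higher first): Kowalski (34 years) before Ibarra, Leclerc and Horvat (31 years) before Greco (10 years).
Ibarra, Leclerc and Horvat are each a combat-command-badge holder, so the next rule applies.
Among Ibarra, Leclerc and Horvat, by grade: Ibarra and Leclerc (General) before Horvat (Major General).
Among Ibarra and Leclerc, alphabetically by surname: Ibarra before Leclerc.
Full order: Abara, Petrov, Kowalski, Ibarra, Leclerc, Horvat, Greco.

Abara, Petrov, Kowalski, Ibarra, Leclerc, Horvat, Greco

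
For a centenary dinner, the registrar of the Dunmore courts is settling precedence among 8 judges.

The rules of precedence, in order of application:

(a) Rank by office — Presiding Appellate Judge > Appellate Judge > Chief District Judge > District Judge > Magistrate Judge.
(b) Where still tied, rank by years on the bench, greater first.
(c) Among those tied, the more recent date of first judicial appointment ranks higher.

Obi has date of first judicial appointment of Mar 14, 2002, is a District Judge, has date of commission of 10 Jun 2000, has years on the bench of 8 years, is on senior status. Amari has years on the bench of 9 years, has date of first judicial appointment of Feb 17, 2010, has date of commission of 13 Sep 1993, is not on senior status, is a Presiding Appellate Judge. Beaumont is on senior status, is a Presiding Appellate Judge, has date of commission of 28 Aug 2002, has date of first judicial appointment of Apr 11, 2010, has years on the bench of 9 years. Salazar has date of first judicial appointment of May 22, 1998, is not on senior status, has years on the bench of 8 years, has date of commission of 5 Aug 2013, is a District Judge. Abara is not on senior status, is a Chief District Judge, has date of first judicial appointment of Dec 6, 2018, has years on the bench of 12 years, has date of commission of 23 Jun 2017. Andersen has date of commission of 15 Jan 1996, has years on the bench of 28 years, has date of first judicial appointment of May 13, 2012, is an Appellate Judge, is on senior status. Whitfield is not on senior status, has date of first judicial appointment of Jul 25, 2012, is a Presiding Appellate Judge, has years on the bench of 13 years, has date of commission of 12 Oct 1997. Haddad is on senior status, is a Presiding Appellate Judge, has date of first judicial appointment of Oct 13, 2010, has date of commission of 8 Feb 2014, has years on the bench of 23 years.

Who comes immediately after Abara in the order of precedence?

Obi

By office: Haddad, Whitfield, Beaumont and Amari (Presiding Appellate Judge); then Andersen (Appellate Judge); then Abara (Chief District Judge); then Obi and Salazar (District Judge).
Among Haddad, Whitfield, Beaumont and Amari, by years on the bench (higher first): Haddad (23 years) before Whitfield (13 years) before Beaumont and Amari (9 years).
Among Beaumont and Amari, by date of first judicial appointment (later first): Beaumont (Apr 11, 2010) before Amari (Feb 17, 2010).
Obi and Salazar both have years on the bench 8 years, so the next rule applies.
Among Obi and Salazar, by date of first judicial appointment (later first): Obi (Mar 14, 2002) before Salazar (May 22, 1998).
Order: Haddad, Whitfield, Beaumont, Amari, Andersen, Abara, Obi, Salazar.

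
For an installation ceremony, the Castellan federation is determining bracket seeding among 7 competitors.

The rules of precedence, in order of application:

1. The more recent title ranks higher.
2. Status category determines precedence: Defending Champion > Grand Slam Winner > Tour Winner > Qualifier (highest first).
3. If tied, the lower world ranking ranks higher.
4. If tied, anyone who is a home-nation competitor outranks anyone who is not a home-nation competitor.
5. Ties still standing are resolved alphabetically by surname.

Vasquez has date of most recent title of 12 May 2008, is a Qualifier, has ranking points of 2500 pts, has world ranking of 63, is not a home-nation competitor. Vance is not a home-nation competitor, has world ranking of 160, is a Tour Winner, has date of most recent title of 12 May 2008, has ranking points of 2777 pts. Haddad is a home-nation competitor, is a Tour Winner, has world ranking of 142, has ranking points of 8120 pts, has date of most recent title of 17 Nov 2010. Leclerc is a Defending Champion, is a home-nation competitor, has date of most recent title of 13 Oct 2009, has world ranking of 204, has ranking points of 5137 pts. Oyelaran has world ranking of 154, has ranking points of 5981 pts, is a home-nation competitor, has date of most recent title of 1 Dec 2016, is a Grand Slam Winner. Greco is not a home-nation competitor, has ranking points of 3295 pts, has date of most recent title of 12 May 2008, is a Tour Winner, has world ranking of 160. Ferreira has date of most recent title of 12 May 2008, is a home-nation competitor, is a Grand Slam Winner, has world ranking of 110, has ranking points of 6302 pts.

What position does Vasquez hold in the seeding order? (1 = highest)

By date of most recent title (later first): Oyelaran (1 Dec 2016); then Haddad (17 Nov 2010); then Leclerc (13 Oct 2009); then Ferreira, Greco, Vance and Vasquez (each 12 May 2008).
Among Ferreira, Greco, Vance and Vasquez, by status category: Ferreira (Grand Slam Winner) before Greco and Vance (Tour Winner) before Vasquez (Qualifier).
Greco and Vance both have world ranking 160, so the next rule applies.
Greco and Vance are each not a home-nation competitor, so the next rule applies.
Among Greco and Vance, alphabetically by surname: Greco before Vance.
Order: Oyelaran, Haddad, Leclerc, Ferreira, Greco, Vance, Vasquez. So position 7.

7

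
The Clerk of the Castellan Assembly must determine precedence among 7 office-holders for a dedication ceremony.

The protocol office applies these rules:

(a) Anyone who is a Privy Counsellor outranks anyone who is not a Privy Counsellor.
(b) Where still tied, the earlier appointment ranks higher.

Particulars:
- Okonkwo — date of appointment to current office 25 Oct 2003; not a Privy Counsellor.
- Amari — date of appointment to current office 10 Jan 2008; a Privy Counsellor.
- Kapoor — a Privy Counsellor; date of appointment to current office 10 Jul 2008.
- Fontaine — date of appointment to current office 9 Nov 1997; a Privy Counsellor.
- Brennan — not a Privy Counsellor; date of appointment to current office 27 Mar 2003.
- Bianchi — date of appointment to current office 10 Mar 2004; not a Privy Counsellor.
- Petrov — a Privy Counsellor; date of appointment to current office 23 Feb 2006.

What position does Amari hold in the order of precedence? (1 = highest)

3

By the first rule: Fontaine, Petrov, Amari and Kapoor (each a Privy Counsellor); then Brennan, Okonkwo and Bianchi (each not a Privy Counsellor).
Among Fontaine, Petrov, Amari and Kapoor, by date of appointment to current office (earlier first): Fontaine (9 Nov 1997) before Petrov (23 Feb 2006) before Amari (10 Jan 2008) before Kapoor (10 Jul 2008).
Among Brennan, Okonkwo and Bianchi, by date of appointment to current office (earlier first): Brennan (27 Mar 2003) before Okonkwo (25 Oct 2003) before Bianchi (10 Mar 2004).
Order: Fontaine, Petrov, Amari, Kapoor, Brennan, Okonkwo, Bianchi. So position 3.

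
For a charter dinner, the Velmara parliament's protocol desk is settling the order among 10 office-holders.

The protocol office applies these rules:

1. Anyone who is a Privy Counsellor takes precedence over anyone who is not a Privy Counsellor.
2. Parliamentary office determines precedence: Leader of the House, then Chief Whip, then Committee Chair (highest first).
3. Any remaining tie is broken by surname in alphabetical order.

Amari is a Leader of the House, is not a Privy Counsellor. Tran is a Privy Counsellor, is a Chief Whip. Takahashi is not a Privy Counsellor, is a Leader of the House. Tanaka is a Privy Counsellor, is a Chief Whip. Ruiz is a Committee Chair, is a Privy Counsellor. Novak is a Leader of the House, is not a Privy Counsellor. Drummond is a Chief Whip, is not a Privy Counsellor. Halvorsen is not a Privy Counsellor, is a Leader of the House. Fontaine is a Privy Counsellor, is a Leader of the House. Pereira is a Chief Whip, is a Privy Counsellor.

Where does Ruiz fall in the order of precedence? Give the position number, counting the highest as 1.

By the first rule: Fontaine, Pereira, Tanaka, Tran and Ruiz (each a Privy Counsellor); then Amari, Halvorsen, Novak, Takahashi and Drummond (each not a Privy Counsellor).
Among Fontaine, Pereira, Tanaka, Tran and Ruiz, by parliamentary office: Fontaine (Leader of the House) before Pereira, Tanaka and Tran (Chief Whip) before Ruiz (Committee Chair).
Among Pereira, Tanaka and Tran, alphabetically by surname: Pereira before Tanaka before Tran.
Among Amari, Halvorsen, Novak, Takahashi and Drummond, by parliamentary office: Amari, Halvorsen, Novak and Takahashi (Leader of the House) before Drummond (Chief Whip).
Among Amari, Halvorsen, Novak and Takahashi, alphabetically by surname: Amari before Halvorsen before Novak before Takahashi.
Order: Fontaine, Pereira, Tanaka, Tran, Ruiz, Amari, Halvorsen, Novak, Takahashi, Drummond. So position 5.

5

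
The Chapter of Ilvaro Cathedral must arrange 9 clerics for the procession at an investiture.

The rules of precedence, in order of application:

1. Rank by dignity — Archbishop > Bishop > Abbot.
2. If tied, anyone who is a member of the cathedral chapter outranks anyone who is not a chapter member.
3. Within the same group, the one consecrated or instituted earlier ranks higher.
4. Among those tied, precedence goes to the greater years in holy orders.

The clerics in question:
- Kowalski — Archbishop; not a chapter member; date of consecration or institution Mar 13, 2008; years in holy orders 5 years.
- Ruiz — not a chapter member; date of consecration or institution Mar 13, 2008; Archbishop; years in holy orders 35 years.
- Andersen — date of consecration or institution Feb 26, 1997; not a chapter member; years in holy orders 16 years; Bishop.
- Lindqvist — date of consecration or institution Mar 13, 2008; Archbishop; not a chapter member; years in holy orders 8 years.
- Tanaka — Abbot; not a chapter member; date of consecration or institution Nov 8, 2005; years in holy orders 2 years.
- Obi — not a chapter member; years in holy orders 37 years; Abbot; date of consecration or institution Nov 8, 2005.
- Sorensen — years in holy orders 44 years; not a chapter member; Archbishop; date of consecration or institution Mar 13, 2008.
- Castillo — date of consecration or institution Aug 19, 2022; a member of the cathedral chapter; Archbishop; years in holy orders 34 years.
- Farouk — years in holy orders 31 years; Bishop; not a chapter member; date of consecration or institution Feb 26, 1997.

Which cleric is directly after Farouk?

Andersen

By dignity: Castillo, Sorensen, Ruiz, Lindqvist and Kowalski (Archbishop); then Farouk and Andersen (Bishop); then Obi and Tanaka (Abbot).
Among Castillo, Sorensen, Ruiz, Lindqvist and Kowalski, a member of the cathedral chapter before not a chapter member: Castillo (a member of the cathedral chapter) before Sorensen, Ruiz, Lindqvist and Kowalski (not a chapter member).
Sorensen, Ruiz, Lindqvist and Kowalski all have date of consecration or institution Mar 13, 2008, so the next rule applies.
Among Sorensen, Ruiz, Lindqvist and Kowalski, by years in holy orders (higher first): Sorensen (44 years) before Ruiz (35 years) before Lindqvist (8 years) before Kowalski (5 years).
Farouk and Andersen are each not a chapter member, so the next rule applies.
Farouk and Andersen both have date of consecration or institution Feb 26, 1997, so the next rule applies.
Among Farouk and Andersen, by years in holy orders (higher first): Farouk (31 years) before Andersen (16 years).
Obi and Tanaka are each not a chapter member, so the next rule applies.
Obi and Tanaka both have date of consecration or institution Nov 8, 2005, so the next rule applies.
Among Obi and Tanaka, by years in holy orders (higher first): Obi (37 years) before Tanaka (2 years).
Order: Castillo, Sorensen, Ruiz, Lindqvist, Kowalski, Farouk, Andersen, Obi, Tanaka.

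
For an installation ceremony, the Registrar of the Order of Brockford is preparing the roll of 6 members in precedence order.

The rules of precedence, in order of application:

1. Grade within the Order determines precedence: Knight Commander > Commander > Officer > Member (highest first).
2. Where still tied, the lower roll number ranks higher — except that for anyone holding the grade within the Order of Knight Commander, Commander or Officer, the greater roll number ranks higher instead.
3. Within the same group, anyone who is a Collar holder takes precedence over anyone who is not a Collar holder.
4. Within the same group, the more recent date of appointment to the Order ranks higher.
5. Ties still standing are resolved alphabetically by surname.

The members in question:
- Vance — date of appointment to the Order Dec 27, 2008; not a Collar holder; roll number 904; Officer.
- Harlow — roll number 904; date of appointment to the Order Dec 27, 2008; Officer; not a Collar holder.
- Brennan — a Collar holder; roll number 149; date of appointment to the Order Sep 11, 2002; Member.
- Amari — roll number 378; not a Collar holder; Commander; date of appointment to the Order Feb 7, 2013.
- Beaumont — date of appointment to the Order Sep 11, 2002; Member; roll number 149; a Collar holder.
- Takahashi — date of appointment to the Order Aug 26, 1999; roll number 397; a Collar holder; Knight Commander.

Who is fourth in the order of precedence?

Vance

By grade within the Order: Takahashi (Knight Commander); then Amari (Commander); then Harlow and Vance (Officer); then Beaumont and Brennan (Member).
Harlow and Vance both have roll number 904, so the next rule applies.
Harlow and Vance are each not a Collar holder, so the next rule applies.
Harlow and Vance both have date of appointment to the Order Dec 27, 2008, so the next rule applies.
Among Harlow and Vance, alphabetically by surname: Harlow before Vance.
Beaumont and Brennan both have roll number 149, so the next rule applies.
Beaumont and Brennan are each a Collar holder, so the next rule applies.
Beaumont and Brennan both have date of appointment to the Order Sep 11, 2002, so the next rule applies.
Among Beaumont and Brennan, alphabetically by surname: Beaumont before Brennan.
Order: Takahashi, Amari, Harlow, Vance, Beaumont, Brennan.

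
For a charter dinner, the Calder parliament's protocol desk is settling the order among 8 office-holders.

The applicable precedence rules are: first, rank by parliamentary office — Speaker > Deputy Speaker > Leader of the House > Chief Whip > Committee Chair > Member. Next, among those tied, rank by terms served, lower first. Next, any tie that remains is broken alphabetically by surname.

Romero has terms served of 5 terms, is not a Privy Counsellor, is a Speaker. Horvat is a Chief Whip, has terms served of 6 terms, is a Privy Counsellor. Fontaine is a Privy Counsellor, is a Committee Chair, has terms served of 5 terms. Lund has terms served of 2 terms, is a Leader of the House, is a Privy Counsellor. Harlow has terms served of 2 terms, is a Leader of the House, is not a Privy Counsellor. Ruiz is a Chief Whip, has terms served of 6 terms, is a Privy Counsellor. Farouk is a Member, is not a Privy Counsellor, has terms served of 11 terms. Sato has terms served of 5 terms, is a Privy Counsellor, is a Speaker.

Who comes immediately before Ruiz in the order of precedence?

By parliamentary office: Romero and Sato (Speaker); then Harlow and Lund (Leader of the House); then Horvat and Ruiz (Chief Whip); then Fontaine (Committee Chair); then Farouk (Member).
Romero and Sato both have terms served 5 terms, so the next rule applies.
Among Romero and Sato, alphabetically by surname: Romero before Sato.
Harlow and Lund both have terms served 2 terms, so the next rule applies.
Among Harlow and Lund, alphabetically by surname: Harlow before Lund.
Horvat and Ruiz both have terms served 6 terms, so the next rule applies.
Among Horvat and Ruiz, alphabetically by surname: Horvat before Ruiz.
Order: Romero, Sato, Harlow, Lund, Horvat, Ruiz, Fontaine, Farouk.

Horvat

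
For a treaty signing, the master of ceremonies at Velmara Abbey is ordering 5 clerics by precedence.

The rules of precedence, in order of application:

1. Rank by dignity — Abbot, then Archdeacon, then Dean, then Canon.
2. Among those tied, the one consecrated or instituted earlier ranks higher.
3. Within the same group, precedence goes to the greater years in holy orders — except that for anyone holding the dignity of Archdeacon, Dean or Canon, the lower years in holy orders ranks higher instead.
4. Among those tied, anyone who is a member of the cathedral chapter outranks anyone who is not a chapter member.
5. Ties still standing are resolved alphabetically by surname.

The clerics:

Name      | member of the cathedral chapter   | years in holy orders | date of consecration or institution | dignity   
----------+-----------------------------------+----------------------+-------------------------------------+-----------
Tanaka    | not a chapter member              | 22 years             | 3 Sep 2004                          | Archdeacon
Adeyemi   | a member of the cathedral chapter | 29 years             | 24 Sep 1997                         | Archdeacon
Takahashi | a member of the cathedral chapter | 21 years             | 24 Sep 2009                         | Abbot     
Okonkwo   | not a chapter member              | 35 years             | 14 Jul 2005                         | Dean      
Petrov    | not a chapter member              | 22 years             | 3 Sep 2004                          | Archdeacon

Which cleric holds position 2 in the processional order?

Adeyemi

By dignity: Takahashi (Abbot); then Adeyemi, Petrov and Tanaka (Archdeacon); then Okonkwo (Dean).
Among Adeyemi, Petrov and Tanaka, by date of consecration or institution (earlier first): Adeyemi (24 Sep 1997) before Petrov and Tanaka (3 Sep 2004).
Petrov and Tanaka both have years in holy orders 22 years, so the next rule applies.
Petrov and Tanaka are each not a chapter member, so the next rule applies.
Among Petrov and Tanaka, alphabetically by surname: Petrov before Tanaka.
Order: Takahashi, Adeyemi, Petrov, Tanaka, Okonkwo.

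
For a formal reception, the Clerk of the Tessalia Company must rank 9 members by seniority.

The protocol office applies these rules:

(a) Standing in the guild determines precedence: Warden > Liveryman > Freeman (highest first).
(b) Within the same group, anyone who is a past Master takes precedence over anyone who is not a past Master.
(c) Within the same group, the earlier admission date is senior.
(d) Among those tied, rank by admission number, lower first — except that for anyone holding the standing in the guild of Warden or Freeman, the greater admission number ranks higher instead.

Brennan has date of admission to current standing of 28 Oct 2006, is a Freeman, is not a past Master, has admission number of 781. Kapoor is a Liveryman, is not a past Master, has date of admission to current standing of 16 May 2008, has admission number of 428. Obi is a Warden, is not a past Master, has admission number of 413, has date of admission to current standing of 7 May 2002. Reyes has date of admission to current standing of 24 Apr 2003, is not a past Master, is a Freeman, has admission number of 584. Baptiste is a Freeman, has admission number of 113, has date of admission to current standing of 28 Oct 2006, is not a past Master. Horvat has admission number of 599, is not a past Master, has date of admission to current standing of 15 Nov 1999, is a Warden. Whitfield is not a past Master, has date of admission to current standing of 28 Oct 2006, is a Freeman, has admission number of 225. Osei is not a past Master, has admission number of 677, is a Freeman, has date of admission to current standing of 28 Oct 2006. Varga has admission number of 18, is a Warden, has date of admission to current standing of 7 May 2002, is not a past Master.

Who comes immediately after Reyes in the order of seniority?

By standing in the guild: Horvat, Obi and Varga (Warden); then Kapoor (Liveryman); then Reyes, Brennan, Osei, Whitfield and Baptiste (Freeman).
Horvat, Obi and Varga are each not a past Master, so the next rule applies.
Among Horvat, Obi and Varga, by date of admission to current standing (earlier first): Horvat (15 Nov 1999) before Obi and Varga (7 May 2002).
Among Obi and Varga, by admission number (higher first) (reversed rule for this group): Obi (413) before Varga (18).
Reyes, Brennan, Osei, Whitfield and Baptiste are each not a past Master, so the next rule applies.
Among Reyes, Brennan, Osei, Whitfield and Baptiste, by date of admission to current standing (earlier first): Reyes (24 Apr 2003) before Brennan, Osei, Whitfield and Baptiste (28 Oct 2006).
Among Brennan, Osei, Whitfield and Baptiste, by admission number (higher first) (reversed rule for this group): Brennan (781) before Osei (677) before Whitfield (225) before Baptiste (113).
Order: Horvat, Obi, Varga, Kapoor, Reyes, Brennan, Osei, Whitfield, Baptiste.

Brennan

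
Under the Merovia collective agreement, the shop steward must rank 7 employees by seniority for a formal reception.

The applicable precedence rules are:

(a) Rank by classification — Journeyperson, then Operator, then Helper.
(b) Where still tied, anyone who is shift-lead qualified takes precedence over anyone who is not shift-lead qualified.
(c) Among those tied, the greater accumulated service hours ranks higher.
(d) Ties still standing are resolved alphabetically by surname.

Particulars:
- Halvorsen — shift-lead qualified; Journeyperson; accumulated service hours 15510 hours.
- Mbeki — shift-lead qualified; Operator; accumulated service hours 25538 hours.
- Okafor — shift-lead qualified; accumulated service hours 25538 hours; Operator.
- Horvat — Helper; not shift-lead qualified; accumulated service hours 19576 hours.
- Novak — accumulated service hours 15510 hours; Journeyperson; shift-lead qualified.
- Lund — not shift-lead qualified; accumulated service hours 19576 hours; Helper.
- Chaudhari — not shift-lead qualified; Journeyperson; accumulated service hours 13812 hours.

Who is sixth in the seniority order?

Horvat

By classification: Halvorsen, Novak and Chaudhari (Journeyperson); then Mbeki and Okafor (Operator); then Horvat and Lund (Helper).
Among Halvorsen, Novak and Chaudhari, shift-lead qualified before not shift-lead qualified: Halvorsen and Novak (shift-lead qualified) before Chaudhari (not shift-lead qualified).
Halvorsen and Novak both have accumulated service hours 15510 hours, so the next rule applies.
Among Halvorsen and Novak, alphabetically by surname: Halvorsen before Novak.
Mbeki and Okafor are each shift-lead qualified, so the next rule applies.
Mbeki and Okafor both have accumulated service hours 25538 hours, so the next rule applies.
Among Mbeki and Okafor, alphabetically by surname: Mbeki before Okafor.
Horvat and Lund are each not shift-lead qualified, so the next rule applies.
Horvat and Lund both have accumulated service hours 19576 hours, so the next rule applies.
Among Horvat and Lund, alphabetically by surname: Horvat before Lund.
Order: Halvorsen, Novak, Chaudhari, Mbeki, Okafor, Horvat, Lund.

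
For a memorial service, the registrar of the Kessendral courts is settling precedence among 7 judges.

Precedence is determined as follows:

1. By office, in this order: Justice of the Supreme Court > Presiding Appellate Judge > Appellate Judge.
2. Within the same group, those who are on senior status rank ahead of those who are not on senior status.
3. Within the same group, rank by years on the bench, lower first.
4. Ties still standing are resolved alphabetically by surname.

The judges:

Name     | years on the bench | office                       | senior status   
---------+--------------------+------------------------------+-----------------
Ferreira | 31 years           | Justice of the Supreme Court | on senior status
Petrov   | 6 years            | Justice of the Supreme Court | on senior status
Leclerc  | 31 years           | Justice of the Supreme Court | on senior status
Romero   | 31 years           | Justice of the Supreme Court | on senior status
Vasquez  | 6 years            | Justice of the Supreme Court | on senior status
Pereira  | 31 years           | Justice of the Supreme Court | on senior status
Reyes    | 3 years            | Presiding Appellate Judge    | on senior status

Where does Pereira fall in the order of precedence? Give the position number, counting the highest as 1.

By office: Petrov, Vasquez, Ferreira, Leclerc, Pereira and Romero (Justice of the Supreme Court); then Reyes (Presiding Appellate Judge).
Petrov, Vasquez, Ferreira, Leclerc, Pereira and Romero are each on senior status, so the next rule applies.
Among Petrov, Vasquez, Ferreira, Leclerc, Pereira and Romero, by years on the bench (lower first): Petrov and Vasquez (6 years) before Ferreira, Leclerc, Pereira and Romero (31 years).
Among Petrov and Vasquez, alphabetically by surname: Petrov before Vasquez.
Among Ferreira, Leclerc, Pereira and Romero, alphabetically by surname: Ferreira before Leclerc before Pereira before Romero.
Order: Petrov, Vasquez, Ferreira, Leclerc, Pereira, Romero, Reyes. So position 5.

5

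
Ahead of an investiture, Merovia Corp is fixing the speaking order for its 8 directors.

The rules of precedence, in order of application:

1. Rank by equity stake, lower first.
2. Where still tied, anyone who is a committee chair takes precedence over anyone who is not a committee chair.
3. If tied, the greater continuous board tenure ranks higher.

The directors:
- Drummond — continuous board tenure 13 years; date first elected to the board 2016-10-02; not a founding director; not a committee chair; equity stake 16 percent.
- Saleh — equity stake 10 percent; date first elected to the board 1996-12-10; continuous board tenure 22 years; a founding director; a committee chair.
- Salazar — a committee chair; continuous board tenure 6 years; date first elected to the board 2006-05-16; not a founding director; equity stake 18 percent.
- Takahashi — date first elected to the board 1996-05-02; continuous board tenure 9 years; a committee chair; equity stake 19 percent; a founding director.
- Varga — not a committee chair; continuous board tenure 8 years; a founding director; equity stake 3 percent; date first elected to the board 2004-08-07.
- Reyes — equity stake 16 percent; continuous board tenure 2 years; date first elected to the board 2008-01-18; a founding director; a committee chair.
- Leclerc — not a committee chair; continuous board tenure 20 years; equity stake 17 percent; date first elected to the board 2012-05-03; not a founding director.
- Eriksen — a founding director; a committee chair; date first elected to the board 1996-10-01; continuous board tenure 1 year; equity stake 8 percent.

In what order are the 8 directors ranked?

By equity stake (lower first): Varga (3 percent); then Eriksen (8 percent); then Saleh (10 percent); then Reyes and Drummond (both 16 percent); then Leclerc (17 percent); then Salazar (18 percent); then Takahashi (19 percent).
Among Reyes and Drummond, a committee chair before not a committee chair: Reyes (a committee chair) before Drummond (not a committee chair).
Full order: Varga, Eriksen, Saleh, Reyes, Drummond, Leclerc, Salazar, Takahashi.

Varga, Eriksen, Saleh, Reyes, Drummond, Leclerc, Salazar, Takahashi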